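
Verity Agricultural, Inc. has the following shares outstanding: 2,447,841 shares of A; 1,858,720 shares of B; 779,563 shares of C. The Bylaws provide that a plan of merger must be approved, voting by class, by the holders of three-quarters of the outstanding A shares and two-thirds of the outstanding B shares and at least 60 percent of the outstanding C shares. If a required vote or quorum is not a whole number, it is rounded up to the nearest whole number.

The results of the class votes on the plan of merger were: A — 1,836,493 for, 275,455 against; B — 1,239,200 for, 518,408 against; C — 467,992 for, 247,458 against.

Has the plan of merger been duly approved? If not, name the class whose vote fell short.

Approved — every class gave the required vote.

A: 3/4 of 2447841 = 1835880.75, rounded up to 1835881; 1,835,881 required, 1,836,493 in favor — approved.
B: 2/3 of 1858720 = 1239146.67, rounded up to 1239147; 1,239,147 required, 1,239,200 in favor — approved.
C: 3/5 of 779563 = 467737.80, rounded up to 467738; 467,738 required, 467,992 in favor — approved.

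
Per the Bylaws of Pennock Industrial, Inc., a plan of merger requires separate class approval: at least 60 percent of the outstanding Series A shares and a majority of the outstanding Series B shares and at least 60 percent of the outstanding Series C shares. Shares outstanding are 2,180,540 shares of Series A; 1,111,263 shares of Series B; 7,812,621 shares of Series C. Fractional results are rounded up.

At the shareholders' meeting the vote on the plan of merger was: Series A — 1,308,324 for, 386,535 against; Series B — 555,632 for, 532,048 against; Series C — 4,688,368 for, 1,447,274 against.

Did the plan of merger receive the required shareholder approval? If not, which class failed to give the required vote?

Series A: 3/5 of 2180540 = 1308324; 1,308,324 required, 1,308,324 in favor — approved.
Series B: a majority of 1111263 is 555632; 555,632 required, 555,632 in favor — approved.
Series C: 3/5 of 7812621 = 4687572.60, rounded up to 4687573; 4,687,573 required, 4,688,368 in favor — approved.

Approved — every class gave the required vote.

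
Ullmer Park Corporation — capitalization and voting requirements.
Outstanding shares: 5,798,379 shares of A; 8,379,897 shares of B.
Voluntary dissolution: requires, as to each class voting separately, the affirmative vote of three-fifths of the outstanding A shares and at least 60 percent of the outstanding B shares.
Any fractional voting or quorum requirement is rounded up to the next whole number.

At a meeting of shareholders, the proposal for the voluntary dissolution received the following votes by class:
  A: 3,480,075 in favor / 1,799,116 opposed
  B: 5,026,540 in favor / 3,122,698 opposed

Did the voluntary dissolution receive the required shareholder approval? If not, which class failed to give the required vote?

Not approved — the B shares did not give the required vote.

A: 3/5 of 5798379 = 3479027.40, rounded up to 3479028; 3,479,028 required, 3,480,075 in favor — approved.
B: 3/5 of 8379897 = 5027938.20, rounded up to 5027939; 5,027,939 required, 5,026,540 in favor — not approved.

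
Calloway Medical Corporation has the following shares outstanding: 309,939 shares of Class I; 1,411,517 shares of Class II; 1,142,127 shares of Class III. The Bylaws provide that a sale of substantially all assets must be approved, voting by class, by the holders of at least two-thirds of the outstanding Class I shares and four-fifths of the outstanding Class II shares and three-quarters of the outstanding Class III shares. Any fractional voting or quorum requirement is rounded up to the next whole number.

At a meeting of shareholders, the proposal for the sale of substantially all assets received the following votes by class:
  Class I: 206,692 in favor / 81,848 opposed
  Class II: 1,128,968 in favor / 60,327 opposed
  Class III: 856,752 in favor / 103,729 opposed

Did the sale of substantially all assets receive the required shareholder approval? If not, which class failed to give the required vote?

Not approved — the Class II shares did not give the required vote.

Class I: 2/3 of 309939 = 206626; 206,626 required, 206,692 in favor — approved.
Class II: 4/5 of 1411517 = 1129213.60, rounded up to 1129214; 1,129,214 required, 1,128,968 in favor — not approved.
Class III: 3/4 of 1142127 = 856595.25, rounded up to 856596; 856,596 required, 856,752 in favor — approved.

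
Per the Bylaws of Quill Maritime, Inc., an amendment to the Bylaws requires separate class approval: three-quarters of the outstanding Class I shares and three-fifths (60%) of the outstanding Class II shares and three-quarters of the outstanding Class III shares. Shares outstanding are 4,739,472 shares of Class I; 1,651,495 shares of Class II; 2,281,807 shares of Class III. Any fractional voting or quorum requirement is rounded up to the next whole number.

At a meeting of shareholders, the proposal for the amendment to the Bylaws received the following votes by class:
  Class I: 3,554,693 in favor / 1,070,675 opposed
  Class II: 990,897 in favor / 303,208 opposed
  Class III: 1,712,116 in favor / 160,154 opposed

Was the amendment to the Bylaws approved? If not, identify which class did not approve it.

Approved — every class gave the required vote.

Class I: 3/4 of 4739472 = 3554604; 3,554,604 required, 3,554,693 in favor — approved.
Class II: 3/5 of 1651495 = 990897; 990,897 required, 990,897 in favor — approved.
Class III: 3/4 of 2281807 = 1711355.25, rounded up to 1711356; 1,711,356 required, 1,712,116 in favor — approved.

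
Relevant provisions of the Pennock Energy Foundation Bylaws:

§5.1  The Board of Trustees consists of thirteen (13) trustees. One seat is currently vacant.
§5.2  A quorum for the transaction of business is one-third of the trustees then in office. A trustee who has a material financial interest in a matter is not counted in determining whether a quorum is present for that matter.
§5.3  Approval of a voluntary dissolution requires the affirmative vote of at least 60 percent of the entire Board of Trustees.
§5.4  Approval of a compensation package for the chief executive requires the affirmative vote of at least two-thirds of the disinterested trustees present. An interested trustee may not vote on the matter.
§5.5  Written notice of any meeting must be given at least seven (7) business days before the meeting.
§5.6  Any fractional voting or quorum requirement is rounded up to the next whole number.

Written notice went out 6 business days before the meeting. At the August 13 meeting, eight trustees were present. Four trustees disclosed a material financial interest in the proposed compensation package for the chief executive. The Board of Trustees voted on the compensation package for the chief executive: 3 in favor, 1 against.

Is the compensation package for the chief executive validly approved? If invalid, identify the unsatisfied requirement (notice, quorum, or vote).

Invalid — notice requirement not satisfied.

Notice: 6 business days given; 7 required (6 < 7). Not satisfied.
Quorum: 8 present, but the 4 interested trustees do not count, leaving 4. Quorum is 4. Satisfied.
Vote: the compensation package for the chief executive requires two-thirds of the disinterested trustees present (8 − 4 = 4). 2/3 of 4 = 2.67, rounded up to 3, so 3 affirmative votes are needed; 3 voted in favor. Satisfied.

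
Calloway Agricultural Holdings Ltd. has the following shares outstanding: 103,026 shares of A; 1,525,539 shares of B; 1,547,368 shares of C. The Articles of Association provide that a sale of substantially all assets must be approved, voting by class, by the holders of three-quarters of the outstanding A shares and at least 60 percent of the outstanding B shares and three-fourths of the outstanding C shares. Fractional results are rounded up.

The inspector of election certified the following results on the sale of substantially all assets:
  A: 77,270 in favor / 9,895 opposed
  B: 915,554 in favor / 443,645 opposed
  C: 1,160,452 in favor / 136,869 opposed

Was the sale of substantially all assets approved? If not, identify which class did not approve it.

A: 3/4 of 103026 = 77269.50, rounded up to 77270; 77,270 required, 77,270 in favor — approved.
B: 3/5 of 1525539 = 915323.40, rounded up to 915324; 915,324 required, 915,554 in favor — approved.
C: 3/4 of 1547368 = 1160526; 1,160,526 required, 1,160,452 in favor — not approved.

Not approved — the C shares did not give the required vote.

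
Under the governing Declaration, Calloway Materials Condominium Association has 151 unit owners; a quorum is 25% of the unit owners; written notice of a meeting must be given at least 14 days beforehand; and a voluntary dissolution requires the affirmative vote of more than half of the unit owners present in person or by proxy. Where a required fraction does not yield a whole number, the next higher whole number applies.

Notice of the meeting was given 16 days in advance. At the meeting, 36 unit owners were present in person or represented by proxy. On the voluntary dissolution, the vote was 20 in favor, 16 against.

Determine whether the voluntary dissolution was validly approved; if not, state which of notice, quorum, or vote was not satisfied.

Notice: 16 days given; 14 required. Satisfied.
Quorum: 25% of 151 = 37.75, rounded up to 38; 36 present. Not satisfied.
Vote: requires a majority of those present (36); a majority of 36 is 19, so 19 needed; 20 in favor. Satisfied.

Invalid — quorum requirement not satisfied.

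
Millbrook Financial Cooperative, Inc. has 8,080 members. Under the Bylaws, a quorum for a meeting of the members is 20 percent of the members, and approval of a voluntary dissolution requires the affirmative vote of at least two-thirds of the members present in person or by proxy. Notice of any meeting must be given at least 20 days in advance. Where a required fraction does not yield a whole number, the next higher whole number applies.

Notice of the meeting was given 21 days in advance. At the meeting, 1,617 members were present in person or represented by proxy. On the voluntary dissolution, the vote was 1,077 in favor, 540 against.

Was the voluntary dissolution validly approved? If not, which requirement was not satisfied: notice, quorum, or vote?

Notice: 21 days given; 20 required. Satisfied.
Quorum: 20% of 8,080 = 1,616; 1,617 present. Satisfied.
Vote: requires two-thirds of those present (1,617); 2/3 of 1617 = 1078, so 1,078 needed; 1,077 in favor. Not satisfied.

Invalid — vote requirement not satisfied.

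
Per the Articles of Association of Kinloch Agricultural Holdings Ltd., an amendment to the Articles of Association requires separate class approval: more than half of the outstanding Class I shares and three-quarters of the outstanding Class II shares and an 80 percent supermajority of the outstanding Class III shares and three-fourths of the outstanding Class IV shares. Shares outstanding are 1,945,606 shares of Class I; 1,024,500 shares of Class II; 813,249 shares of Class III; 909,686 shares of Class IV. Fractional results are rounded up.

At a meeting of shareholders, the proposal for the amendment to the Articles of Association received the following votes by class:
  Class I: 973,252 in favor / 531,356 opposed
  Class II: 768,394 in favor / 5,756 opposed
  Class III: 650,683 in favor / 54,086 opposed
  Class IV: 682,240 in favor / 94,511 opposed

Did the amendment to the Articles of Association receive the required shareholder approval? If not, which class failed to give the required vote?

Class I: a majority of 1945606 is 972804; 972,804 required, 973,252 in favor — approved.
Class II: 3/4 of 1024500 = 768375; 768,375 required, 768,394 in favor — approved.
Class III: 4/5 of 813249 = 650599.20, rounded up to 650600; 650,600 required, 650,683 in favor — approved.
Class IV: 3/4 of 909686 = 682264.50, rounded up to 682265; 682,265 required, 682,240 in favor — not approved.

Not approved — the Class IV shares did not give the required vote.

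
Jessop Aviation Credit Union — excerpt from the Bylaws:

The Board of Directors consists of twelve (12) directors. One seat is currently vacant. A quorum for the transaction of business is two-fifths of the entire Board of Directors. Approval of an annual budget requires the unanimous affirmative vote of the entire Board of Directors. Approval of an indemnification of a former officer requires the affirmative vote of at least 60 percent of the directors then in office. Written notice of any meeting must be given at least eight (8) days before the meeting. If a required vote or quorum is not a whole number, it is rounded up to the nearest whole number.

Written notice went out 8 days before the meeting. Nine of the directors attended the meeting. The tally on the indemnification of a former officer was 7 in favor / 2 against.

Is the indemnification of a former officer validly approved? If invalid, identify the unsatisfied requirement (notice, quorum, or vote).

Valid — all requirements satisfied.

Notice: 8 days given; 8 required (8 ≥ 8). Satisfied.
Quorum: 9 present; quorum is 5. Satisfied.
Vote: the indemnification of a former officer requires three-fifths of the directors then in office (11). 3/5 of 11 = 6.60, rounded up to 7, so 7 affirmative votes are needed; 7 voted in favor. Satisfied.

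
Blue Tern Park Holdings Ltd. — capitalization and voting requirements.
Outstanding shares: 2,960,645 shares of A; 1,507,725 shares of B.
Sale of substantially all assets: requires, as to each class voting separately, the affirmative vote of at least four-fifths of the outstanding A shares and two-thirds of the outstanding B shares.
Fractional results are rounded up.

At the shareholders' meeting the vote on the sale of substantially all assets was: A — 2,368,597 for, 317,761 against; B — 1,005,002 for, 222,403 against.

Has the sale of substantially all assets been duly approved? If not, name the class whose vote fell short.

Not approved — the B shares did not give the required vote.

A: 4/5 of 2960645 = 2368516; 2,368,516 required, 2,368,597 in favor — approved.
B: 2/3 of 1507725 = 1005150; 1,005,150 required, 1,005,002 in favor — not approved.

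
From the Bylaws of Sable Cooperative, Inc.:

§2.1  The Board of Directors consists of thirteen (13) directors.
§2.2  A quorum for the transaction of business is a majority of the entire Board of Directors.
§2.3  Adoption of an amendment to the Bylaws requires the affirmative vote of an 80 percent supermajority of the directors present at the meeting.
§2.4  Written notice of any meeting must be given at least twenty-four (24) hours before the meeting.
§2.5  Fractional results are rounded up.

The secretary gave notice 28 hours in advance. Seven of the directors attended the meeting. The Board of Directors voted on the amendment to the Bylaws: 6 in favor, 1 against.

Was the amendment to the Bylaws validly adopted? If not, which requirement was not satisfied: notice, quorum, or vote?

Valid — all requirements satisfied.

Notice: 28 hours given; 24 required (28 ≥ 24). Satisfied.
Quorum: 7 present; quorum is 7. Satisfied.
Vote: the amendment to the Bylaws requires four-fifths of the directors present (7). 4/5 of 7 = 5.60, rounded up to 6, so 6 affirmative votes are needed; 6 voted in favor. Satisfied.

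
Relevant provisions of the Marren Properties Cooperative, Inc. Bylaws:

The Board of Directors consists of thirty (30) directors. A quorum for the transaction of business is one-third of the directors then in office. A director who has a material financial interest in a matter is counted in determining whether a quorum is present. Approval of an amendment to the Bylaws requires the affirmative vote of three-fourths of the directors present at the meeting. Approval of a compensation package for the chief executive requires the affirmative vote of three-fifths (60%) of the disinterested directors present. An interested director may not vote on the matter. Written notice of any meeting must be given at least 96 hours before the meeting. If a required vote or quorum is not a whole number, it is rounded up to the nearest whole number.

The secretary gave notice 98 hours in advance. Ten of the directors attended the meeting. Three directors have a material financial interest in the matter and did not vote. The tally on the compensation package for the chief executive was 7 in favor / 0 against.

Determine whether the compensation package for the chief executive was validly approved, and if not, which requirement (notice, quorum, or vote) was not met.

Valid — all requirements satisfied.

Notice: 98 hours given; 96 required (98 ≥ 96). Satisfied.
Quorum: 10 present (interested directors count toward quorum); quorum is 10. Satisfied.
Vote: the compensation package for the chief executive requires three-fifths of the disinterested directors present (10 − 3 = 7). 3/5 of 7 = 4.20, rounded up to 5, so 5 affirmative votes are needed; 7 voted in favor. Satisfied.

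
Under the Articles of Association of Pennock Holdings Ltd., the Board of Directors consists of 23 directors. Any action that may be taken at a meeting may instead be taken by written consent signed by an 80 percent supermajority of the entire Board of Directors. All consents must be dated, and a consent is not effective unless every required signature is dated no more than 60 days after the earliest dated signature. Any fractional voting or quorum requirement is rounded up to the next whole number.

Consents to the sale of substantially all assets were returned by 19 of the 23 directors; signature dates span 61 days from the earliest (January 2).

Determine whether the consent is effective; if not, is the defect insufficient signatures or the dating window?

Not effective — dating-window requirement not satisfied.

Signatures required: an 80 percent supermajority of 23 — 4/5 of 23 = 18.40, rounded up to 19, so 19 needed; 19 signed. Sufficient.
Dating window: the latest signature is 61 days after the earliest; the limit is 60 days. Outside the window.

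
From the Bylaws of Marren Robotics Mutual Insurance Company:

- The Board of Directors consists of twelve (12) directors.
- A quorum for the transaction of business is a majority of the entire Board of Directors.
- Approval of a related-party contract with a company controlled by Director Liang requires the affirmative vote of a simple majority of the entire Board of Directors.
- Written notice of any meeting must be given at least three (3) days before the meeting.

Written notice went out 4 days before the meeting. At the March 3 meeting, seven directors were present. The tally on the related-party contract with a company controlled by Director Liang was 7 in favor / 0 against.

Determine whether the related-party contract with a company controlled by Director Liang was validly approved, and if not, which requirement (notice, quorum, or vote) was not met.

Valid — all requirements satisfied.

Notice: 4 days given; 3 required (4 ≥ 3). Satisfied.
Quorum: 7 present; quorum is 7. Satisfied.
Vote: the related-party contract with a company controlled by Director Liang requires a majority of the entire Board of Directors (12). A majority of 12 is 7, so 7 affirmative votes are needed; 7 voted in favor. Satisfied.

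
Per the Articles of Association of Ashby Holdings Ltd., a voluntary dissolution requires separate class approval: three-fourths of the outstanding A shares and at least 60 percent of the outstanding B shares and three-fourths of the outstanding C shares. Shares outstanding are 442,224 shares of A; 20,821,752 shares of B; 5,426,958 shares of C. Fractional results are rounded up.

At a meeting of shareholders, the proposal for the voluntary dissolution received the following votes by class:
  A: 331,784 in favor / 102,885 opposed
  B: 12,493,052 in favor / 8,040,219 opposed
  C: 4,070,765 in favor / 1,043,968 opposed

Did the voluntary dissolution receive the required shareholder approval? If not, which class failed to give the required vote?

A: 3/4 of 442224 = 331668; 331,668 required, 331,784 in favor — approved.
B: 3/5 of 20821752 = 12493051.20, rounded up to 12493052; 12,493,052 required, 12,493,052 in favor — approved.
C: 3/4 of 5426958 = 4070218.50, rounded up to 4070219; 4,070,219 required, 4,070,765 in favor — approved.

Approved — every class gave the required vote.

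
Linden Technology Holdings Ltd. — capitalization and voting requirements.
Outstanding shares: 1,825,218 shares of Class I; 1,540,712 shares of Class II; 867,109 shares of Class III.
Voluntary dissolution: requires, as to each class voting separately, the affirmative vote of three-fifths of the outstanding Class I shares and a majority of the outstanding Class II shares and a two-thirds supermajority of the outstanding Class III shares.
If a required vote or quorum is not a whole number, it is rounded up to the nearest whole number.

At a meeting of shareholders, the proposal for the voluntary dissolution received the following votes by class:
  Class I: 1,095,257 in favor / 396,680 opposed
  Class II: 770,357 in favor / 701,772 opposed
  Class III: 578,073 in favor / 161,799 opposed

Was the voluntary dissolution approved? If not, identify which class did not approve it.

Class I: 3/5 of 1825218 = 1095130.80, rounded up to 1095131; 1,095,131 required, 1,095,257 in favor — approved.
Class II: a majority of 1540712 is 770357; 770,357 required, 770,357 in favor — approved.
Class III: 2/3 of 867109 = 578072.67, rounded up to 578073; 578,073 required, 578,073 in favor — approved.

Approved — every class gave the required vote.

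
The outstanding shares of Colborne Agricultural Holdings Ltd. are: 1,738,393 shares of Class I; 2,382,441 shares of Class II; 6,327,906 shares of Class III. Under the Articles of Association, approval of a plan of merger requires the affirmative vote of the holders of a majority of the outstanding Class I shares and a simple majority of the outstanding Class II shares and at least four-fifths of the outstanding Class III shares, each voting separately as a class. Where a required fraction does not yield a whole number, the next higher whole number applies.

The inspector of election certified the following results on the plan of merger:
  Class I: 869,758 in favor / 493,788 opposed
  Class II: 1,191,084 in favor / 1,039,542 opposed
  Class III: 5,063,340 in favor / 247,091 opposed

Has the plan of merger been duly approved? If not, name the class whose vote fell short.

Not approved — the Class II shares did not give the required vote.

Class I: a majority of 1738393 is 869197; 869,197 required, 869,758 in favor — approved.
Class II: a majority of 2382441 is 1191221; 1,191,221 required, 1,191,084 in favor — not approved.
Class III: 4/5 of 6327906 = 5062324.80, rounded up to 5062325; 5,062,325 required, 5,063,340 in favor — approved.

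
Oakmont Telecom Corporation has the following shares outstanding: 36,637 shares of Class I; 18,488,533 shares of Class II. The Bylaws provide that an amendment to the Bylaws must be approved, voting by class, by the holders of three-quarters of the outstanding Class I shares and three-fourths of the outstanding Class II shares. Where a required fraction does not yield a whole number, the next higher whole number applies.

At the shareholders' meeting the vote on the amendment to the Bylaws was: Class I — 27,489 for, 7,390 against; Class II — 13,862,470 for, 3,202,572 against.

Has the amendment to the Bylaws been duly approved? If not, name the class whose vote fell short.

Not approved — the Class II shares did not give the required vote.

Class I: 3/4 of 36637 = 27477.75, rounded up to 27478; 27,478 required, 27,489 in favor — approved.
Class II: 3/4 of 18488533 = 13866399.75, rounded up to 13866400; 13,866,400 required, 13,862,470 in favor — not approved.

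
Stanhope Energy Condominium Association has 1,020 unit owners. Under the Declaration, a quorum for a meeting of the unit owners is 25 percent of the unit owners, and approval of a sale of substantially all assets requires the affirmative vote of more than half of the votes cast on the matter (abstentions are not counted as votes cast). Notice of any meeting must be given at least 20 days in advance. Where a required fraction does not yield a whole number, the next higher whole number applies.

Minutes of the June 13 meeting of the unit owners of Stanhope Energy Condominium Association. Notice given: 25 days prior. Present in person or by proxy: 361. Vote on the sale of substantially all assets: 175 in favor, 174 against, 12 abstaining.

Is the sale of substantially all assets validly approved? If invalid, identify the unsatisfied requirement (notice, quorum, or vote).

Valid — all requirements satisfied.

Notice: 25 days given; 20 required. Satisfied.
Quorum: 25% of 1,020 = 255; 361 present. Satisfied.
Vote: requires a majority of the votes cast (361 − 12 abstaining = 349); a majority of 349 is 175, so 175 needed; 175 in favor. Satisfied.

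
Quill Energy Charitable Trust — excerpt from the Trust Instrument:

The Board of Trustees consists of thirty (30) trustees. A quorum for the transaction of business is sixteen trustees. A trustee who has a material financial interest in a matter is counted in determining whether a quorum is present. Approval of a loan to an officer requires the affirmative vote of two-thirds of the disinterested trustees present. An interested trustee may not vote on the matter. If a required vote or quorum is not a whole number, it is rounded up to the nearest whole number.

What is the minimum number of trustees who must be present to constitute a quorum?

16

The quorum is fixed at 16.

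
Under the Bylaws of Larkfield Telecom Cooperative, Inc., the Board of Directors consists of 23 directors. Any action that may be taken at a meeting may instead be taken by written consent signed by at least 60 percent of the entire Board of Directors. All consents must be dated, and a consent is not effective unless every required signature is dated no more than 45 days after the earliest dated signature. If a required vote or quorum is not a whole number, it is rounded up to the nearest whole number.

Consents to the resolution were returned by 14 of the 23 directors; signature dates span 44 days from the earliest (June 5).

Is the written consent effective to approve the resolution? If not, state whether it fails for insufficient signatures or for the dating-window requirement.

Effective — both the signature and dating-window requirements are satisfied.

Signatures required: at least 60 percent of 23 — 3/5 of 23 = 13.80, rounded up to 14, so 14 needed; 14 signed. Sufficient.
Dating window: the latest signature is 44 days after the earliest; the limit is 45 days. Within the window.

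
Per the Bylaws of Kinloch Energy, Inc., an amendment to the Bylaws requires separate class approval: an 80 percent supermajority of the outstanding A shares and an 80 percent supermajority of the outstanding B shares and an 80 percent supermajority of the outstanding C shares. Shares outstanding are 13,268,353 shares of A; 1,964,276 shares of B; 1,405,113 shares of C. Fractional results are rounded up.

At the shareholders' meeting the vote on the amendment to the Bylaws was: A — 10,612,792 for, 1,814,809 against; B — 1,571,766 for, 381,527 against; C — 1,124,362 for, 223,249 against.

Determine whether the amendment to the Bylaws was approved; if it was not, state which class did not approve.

A: 4/5 of 13268353 = 10614682.40, rounded up to 10614683; 10,614,683 required, 10,612,792 in favor — not approved.
B: 4/5 of 1964276 = 1571420.80, rounded up to 1571421; 1,571,421 required, 1,571,766 in favor — approved.
C: 4/5 of 1405113 = 1124090.40, rounded up to 1124091; 1,124,091 required, 1,124,362 in favor — approved.

Not approved — the A shares did not give the required vote.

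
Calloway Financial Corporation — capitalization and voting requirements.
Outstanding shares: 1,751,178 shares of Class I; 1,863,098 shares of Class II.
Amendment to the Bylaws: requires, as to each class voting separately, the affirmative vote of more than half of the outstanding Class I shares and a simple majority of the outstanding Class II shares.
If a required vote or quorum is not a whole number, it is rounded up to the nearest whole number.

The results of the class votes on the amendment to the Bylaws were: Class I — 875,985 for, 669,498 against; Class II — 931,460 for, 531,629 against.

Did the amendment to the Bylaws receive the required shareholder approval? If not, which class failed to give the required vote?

Class I: a majority of 1751178 is 875590; 875,590 required, 875,985 in favor — approved.
Class II: a majority of 1863098 is 931550; 931,550 required, 931,460 in favor — not approved.

Not approved — the Class II shares did not give the required vote.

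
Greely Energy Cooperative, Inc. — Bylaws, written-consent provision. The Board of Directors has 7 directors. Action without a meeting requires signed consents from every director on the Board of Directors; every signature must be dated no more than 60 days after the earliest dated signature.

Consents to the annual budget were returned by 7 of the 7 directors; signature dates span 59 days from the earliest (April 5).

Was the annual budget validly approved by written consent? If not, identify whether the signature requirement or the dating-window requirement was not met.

Signatures required: the unanimous vote of 7 — unanimous means all 7, so 7 needed; 7 signed. Sufficient.
Dating window: the latest signature is 59 days after the earliest; the limit is 60 days. Within the window.

Effective — both the signature and dating-window requirements are satisfied.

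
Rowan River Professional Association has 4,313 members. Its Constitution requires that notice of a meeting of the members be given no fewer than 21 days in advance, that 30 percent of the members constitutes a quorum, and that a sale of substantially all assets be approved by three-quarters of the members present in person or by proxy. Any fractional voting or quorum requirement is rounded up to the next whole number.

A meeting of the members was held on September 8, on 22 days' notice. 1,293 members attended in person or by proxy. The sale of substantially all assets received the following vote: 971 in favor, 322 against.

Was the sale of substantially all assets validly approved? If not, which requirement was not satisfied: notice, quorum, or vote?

Invalid — quorum requirement not satisfied.

Notice: 22 days given; 21 required. Satisfied.
Quorum: 30% of 4,313 = 1,293.90, rounded up to 1,294; 1,293 present. Not satisfied.
Vote: requires three-fourths of those present (1,293); 3/4 of 1293 = 969.75, rounded up to 970, so 970 needed; 971 in favor. Satisfied.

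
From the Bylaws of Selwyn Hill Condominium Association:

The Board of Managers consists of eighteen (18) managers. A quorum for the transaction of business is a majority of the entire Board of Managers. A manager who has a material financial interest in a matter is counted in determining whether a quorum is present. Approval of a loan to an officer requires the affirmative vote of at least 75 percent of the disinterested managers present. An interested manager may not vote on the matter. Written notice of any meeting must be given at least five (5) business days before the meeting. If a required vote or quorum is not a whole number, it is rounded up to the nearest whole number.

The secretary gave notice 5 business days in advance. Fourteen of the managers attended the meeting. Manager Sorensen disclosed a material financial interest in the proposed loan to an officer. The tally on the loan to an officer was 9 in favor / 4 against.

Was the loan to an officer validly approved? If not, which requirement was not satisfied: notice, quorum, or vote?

Invalid — vote requirement not satisfied.

Notice: 5 business days given; 5 required (5 ≥ 5). Satisfied.
Quorum: 14 present (interested managers count toward quorum); quorum is 10. Satisfied.
Vote: the loan to an officer requires three-fourths of the disinterested managers present (14 − 1 = 13). 3/4 of 13 = 9.75, rounded up to 10, so 10 affirmative votes are needed; 9 voted in favor. Not satisfied.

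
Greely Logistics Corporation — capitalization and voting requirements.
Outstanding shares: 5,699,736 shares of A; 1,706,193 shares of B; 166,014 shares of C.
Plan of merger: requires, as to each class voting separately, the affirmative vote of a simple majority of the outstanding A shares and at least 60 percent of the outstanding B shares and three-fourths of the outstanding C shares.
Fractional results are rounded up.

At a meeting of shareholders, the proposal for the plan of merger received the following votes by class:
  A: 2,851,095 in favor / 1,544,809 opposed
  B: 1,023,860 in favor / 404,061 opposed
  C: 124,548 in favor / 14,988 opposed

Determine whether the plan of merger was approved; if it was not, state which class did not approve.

A: a majority of 5699736 is 2849869; 2,849,869 required, 2,851,095 in favor — approved.
B: 3/5 of 1706193 = 1023715.80, rounded up to 1023716; 1,023,716 required, 1,023,860 in favor — approved.
C: 3/4 of 166014 = 124510.50, rounded up to 124511; 124,511 required, 124,548 in favor — approved.

Approved — every class gave the required vote.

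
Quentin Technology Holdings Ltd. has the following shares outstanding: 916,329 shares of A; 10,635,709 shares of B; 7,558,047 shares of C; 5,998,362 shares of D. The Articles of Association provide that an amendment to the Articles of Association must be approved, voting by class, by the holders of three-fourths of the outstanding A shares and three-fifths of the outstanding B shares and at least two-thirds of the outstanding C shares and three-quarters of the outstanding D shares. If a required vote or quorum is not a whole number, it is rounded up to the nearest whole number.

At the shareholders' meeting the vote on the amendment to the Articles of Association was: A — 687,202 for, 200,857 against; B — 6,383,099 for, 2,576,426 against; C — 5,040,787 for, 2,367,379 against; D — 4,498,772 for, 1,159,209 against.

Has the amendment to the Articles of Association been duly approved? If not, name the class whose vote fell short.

A: 3/4 of 916329 = 687246.75, rounded up to 687247; 687,247 required, 687,202 in favor — not approved.
B: 3/5 of 10635709 = 6381425.40, rounded up to 6381426; 6,381,426 required, 6,383,099 in favor — approved.
C: 2/3 of 7558047 = 5038698; 5,038,698 required, 5,040,787 in favor — approved.
D: 3/4 of 5998362 = 4498771.50, rounded up to 4498772; 4,498,772 required, 4,498,772 in favor — approved.

Not approved — the A shares did not give the required vote.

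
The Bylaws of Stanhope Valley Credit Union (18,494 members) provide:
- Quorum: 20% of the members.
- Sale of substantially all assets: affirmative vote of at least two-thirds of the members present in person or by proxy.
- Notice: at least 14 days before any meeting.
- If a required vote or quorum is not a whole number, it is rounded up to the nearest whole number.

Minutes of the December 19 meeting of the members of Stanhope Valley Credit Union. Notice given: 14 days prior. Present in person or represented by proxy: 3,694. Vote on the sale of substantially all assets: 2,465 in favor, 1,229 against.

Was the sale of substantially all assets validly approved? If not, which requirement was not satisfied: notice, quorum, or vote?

Notice: 14 days given; 14 required. Satisfied.
Quorum: 20% of 18,494 = 3,698.80, rounded up to 3,699; 3,694 present. Not satisfied.
Vote: requires two-thirds of those present (3,694); 2/3 of 3694 = 2462.67, rounded up to 2463, so 2,463 needed; 2,465 in favor. Satisfied.

Invalid — quorum requirement not satisfied.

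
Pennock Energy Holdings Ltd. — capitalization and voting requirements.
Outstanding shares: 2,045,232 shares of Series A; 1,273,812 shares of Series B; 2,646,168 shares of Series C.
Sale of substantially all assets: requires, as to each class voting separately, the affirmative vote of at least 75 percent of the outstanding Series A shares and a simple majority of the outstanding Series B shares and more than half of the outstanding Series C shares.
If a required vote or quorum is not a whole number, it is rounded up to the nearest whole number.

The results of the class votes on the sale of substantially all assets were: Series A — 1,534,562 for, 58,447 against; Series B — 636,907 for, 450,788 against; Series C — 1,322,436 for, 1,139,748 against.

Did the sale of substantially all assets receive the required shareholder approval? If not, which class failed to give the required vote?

Series A: 3/4 of 2045232 = 1533924; 1,533,924 required, 1,534,562 in favor — approved.
Series B: a majority of 1273812 is 636907; 636,907 required, 636,907 in favor — approved.
Series C: a majority of 2646168 is 1323085; 1,323,085 required, 1,322,436 in favor — not approved.

Not approved — the Series C shares did not give the required vote.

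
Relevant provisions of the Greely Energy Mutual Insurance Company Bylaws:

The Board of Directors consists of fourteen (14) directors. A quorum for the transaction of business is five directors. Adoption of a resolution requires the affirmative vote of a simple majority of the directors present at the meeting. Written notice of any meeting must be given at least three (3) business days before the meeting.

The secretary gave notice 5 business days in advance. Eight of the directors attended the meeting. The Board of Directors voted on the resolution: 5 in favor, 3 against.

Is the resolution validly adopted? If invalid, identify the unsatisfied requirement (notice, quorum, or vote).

Notice: 5 business days given; 3 required (5 ≥ 3). Satisfied.
Quorum: 8 present; quorum is 5. Satisfied.
Vote: the resolution requires a majority of the directors present (8). A majority of 8 is 5, so 5 affirmative votes are needed; 5 voted in favor. Satisfied.

Valid — all requirements satisfied.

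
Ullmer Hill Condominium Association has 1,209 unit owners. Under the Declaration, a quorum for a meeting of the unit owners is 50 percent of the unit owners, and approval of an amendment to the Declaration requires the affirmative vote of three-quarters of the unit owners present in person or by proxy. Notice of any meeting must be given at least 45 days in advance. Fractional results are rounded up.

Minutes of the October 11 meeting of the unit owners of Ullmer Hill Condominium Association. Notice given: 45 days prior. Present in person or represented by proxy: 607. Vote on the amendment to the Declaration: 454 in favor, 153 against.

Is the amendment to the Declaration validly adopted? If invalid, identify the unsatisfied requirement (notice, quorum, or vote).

Notice: 45 days given; 45 required. Satisfied.
Quorum: 50% of 1,209 = 604.50, rounded up to 605; 607 present. Satisfied.
Vote: requires three-fourths of those present (607); 3/4 of 607 = 455.25, rounded up to 456, so 456 needed; 454 in favor. Not satisfied.

Invalid — vote requirement not satisfied.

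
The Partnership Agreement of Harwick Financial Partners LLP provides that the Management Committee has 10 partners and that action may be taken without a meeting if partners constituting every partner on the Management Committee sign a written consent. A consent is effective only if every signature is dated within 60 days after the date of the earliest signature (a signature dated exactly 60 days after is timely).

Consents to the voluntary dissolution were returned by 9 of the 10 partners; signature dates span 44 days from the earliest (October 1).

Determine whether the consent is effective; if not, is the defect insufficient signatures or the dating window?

Not effective — insufficient signatures.

Signatures required: every one of 10 — unanimous means all 10, so 10 needed; 9 signed. Insufficient.
Dating window: the latest signature is 44 days after the earliest; the limit is 60 days. Within the window.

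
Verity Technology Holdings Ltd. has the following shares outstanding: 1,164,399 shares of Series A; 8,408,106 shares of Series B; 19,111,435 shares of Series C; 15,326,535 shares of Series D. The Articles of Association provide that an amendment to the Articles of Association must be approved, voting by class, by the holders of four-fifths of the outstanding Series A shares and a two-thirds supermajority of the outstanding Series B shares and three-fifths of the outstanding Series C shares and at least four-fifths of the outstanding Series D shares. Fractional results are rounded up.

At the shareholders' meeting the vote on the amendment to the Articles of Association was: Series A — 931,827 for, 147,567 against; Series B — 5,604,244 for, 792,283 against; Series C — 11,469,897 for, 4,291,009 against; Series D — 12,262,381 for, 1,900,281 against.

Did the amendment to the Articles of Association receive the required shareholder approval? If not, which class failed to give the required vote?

Not approved — the Series B shares did not give the required vote.

Series A: 4/5 of 1164399 = 931519.20, rounded up to 931520; 931,520 required, 931,827 in favor — approved.
Series B: 2/3 of 8408106 = 5605404; 5,605,404 required, 5,604,244 in favor — not approved.
Series C: 3/5 of 19111435 = 11466861; 11,466,861 required, 11,469,897 in favor — approved.
Series D: 4/5 of 15326535 = 12261228; 12,261,228 required, 12,262,381 in favor — approved.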